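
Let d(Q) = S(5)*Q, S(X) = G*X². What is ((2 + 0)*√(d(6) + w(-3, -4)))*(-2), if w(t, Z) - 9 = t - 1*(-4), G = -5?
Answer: -8*I*√185 ≈ -108.81*I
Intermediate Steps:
S(X) = -5*X²
w(t, Z) = 13 + t (w(t, Z) = 9 + (t - 1*(-4)) = 9 + (t + 4) = 9 + (4 + t) = 13 + t)
d(Q) = -125*Q (d(Q) = (-5*5²)*Q = (-5*25)*Q = -125*Q)
((2 + 0)*√(d(6) + w(-3, -4)))*(-2) = ((2 + 0)*√(-125*6 + (13 - 3)))*(-2) = (2*√(-750 + 10))*(-2) = (2*√(-740))*(-2) = (2*(2*I*√185))*(-2) = (4*I*√185)*(-2) = -8*I*√185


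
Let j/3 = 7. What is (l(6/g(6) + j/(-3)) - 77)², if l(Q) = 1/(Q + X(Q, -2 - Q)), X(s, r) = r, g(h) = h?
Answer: 24025/4 ≈ 6006.3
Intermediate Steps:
j = 21 (j = 3*7 = 21)
l(Q) = -½ (l(Q) = 1/(Q + (-2 - Q)) = 1/(-2) = -½)
(l(6/g(6) + j/(-3)) - 77)² = (-½ - 77)² = (-155/2)² = 24025/4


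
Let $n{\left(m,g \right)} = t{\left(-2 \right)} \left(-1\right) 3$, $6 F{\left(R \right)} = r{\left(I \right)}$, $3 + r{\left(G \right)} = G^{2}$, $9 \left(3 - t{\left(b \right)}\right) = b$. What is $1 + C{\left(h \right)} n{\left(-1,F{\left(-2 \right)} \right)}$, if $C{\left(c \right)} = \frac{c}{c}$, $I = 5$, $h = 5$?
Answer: $- \frac{26}{3} \approx -8.6667$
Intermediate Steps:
$t{\left(b \right)} = 3 - \frac{b}{9}$
$r{\left(G \right)} = -3 + G^{2}$
$C{\left(c \right)} = 1$
$F{\left(R \right)} = \frac{11}{3}$ ($F{\left(R \right)} = \frac{-3 + 5^{2}}{6} = \frac{-3 + 25}{6} = \frac{1}{6} \cdot 22 = \frac{11}{3}$)
$n{\left(m,g \right)} = - \frac{29}{3}$ ($n{\left(m,g \right)} = \left(3 - - \frac{2}{9}\right) \left(-1\right) 3 = \left(3 + \frac{2}{9}\right) \left(-1\right) 3 = \frac{29}{9} \left(-1\right) 3 = \left(- \frac{29}{9}\right) 3 = - \frac{29}{3}$)
$1 + C{\left(h \right)} n{\left(-1,F{\left(-2 \right)} \right)} = 1 + 1 \left(- \frac{29}{3}\right) = 1 - \frac{29}{3} = - \frac{26}{3}$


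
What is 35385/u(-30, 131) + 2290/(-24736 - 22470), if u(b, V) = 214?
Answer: 834947125/5051042 ≈ 165.30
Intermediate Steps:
35385/u(-30, 131) + 2290/(-24736 - 22470) = 35385/214 + 2290/(-24736 - 22470) = 35385*(1/214) + 2290/(-47206) = 35385/214 + 2290*(-1/47206) = 35385/214 - 1145/23603 = 834947125/5051042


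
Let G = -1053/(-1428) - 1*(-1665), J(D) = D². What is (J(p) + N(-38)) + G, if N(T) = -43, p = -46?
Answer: 1779639/476 ≈ 3738.7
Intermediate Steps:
G = 792891/476 (G = -1053*(-1/1428) + 1665 = 351/476 + 1665 = 792891/476 ≈ 1665.7)
(J(p) + N(-38)) + G = ((-46)² - 43) + 792891/476 = (2116 - 43) + 792891/476 = 2073 + 792891/476 = 1779639/476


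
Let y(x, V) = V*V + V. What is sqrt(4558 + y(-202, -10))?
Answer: 2*sqrt(1162) ≈ 68.176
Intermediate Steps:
y(x, V) = V + V**2 (y(x, V) = V**2 + V = V + V**2)
sqrt(4558 + y(-202, -10)) = sqrt(4558 - 10*(1 - 10)) = sqrt(4558 - 10*(-9)) = sqrt(4558 + 90) = sqrt(4648) = 2*sqrt(1162)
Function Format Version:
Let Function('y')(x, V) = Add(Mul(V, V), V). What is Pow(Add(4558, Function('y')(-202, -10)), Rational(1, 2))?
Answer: Mul(2, Pow(1162, Rational(1, 2))) ≈ 68.176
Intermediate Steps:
Function('y')(x, V) = Add(V, Pow(V, 2)) (Function('y')(x, V) = Add(Pow(V, 2), V) = Add(V, Pow(V, 2)))
Pow(Add(4558, Function('y')(-202, -10)), Rational(1, 2)) = Pow(Add(4558, Mul(-10, Add(1, -10))), Rational(1, 2)) = Pow(Add(4558, Mul(-10, -9)), Rational(1, 2)) = Pow(Add(4558, 90), Rational(1, 2)) = Pow(4648, Rational(1, 2)) = Mul(2, Pow(1162, Rational(1, 2)))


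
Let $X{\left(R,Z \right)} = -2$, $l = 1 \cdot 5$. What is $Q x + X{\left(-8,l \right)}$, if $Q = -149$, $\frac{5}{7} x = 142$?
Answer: $- \frac{148116}{5} \approx -29623.0$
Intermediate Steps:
$x = \frac{994}{5}$ ($x = \frac{7}{5} \cdot 142 = \frac{994}{5} \approx 198.8$)
$l = 5$
$Q x + X{\left(-8,l \right)} = \left(-149\right) \frac{994}{5} - 2 = - \frac{148106}{5} - 2 = - \frac{148116}{5}$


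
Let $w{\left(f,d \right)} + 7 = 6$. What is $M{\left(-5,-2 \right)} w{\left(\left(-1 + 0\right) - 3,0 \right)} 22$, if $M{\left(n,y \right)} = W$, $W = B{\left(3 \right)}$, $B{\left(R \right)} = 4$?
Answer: $-88$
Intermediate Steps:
$W = 4$
$M{\left(n,y \right)} = 4$
$w{\left(f,d \right)} = -1$ ($w{\left(f,d \right)} = -7 + 6 = -1$)
$M{\left(-5,-2 \right)} w{\left(\left(-1 + 0\right) - 3,0 \right)} 22 = 4 \left(-1\right) 22 = \left(-4\right) 22 = -88$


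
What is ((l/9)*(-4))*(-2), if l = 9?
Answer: 8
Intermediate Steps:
((l/9)*(-4))*(-2) = ((9/9)*(-4))*(-2) = ((9*(⅑))*(-4))*(-2) = (1*(-4))*(-2) = -4*(-2) = 8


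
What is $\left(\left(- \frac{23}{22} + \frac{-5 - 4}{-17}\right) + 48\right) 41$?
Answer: $\frac{728119}{374} \approx 1946.8$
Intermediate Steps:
$\left(\left(- \frac{23}{22} + \frac{-5 - 4}{-17}\right) + 48\right) 41 = \left(\left(\left(-23\right) \frac{1}{22} - - \frac{9}{17}\right) + 48\right) 41 = \left(\left(- \frac{23}{22} + \frac{9}{17}\right) + 48\right) 41 = \left(- \frac{193}{374} + 48\right) 41 = \frac{17759}{374} \cdot 41 = \frac{728119}{374}$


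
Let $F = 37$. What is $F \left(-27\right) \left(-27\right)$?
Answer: $26973$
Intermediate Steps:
$F \left(-27\right) \left(-27\right) = 37 \left(-27\right) \left(-27\right) = \left(-999\right) \left(-27\right) = 26973$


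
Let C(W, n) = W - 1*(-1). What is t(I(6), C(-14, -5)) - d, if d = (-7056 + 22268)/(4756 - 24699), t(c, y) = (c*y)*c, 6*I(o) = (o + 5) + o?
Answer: -74378219/717948 ≈ -103.60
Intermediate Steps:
C(W, n) = 1 + W (C(W, n) = W + 1 = 1 + W)
I(o) = ⅚ + o/3 (I(o) = ((o + 5) + o)/6 = ((5 + o) + o)/6 = (5 + 2*o)/6 = ⅚ + o/3)
t(c, y) = y*c²
d = -15212/19943 (d = 15212/(-19943) = 15212*(-1/19943) = -15212/19943 ≈ -0.76277)
t(I(6), C(-14, -5)) - d = (1 - 14)*(⅚ + (⅓)*6)² - 1*(-15212/19943) = -13*(⅚ + 2)² + 15212/19943 = -13*(17/6)² + 15212/19943 = -13*289/36 + 15212/19943 = -3757/36 + 15212/19943 = -74378219/717948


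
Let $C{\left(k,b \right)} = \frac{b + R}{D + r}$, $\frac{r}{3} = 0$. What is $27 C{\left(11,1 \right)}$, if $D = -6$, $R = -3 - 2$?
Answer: $18$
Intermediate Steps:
$R = -5$ ($R = -3 - 2 = -5$)
$r = 0$ ($r = 3 \cdot 0 = 0$)
$C{\left(k,b \right)} = \frac{5}{6} - \frac{b}{6}$ ($C{\left(k,b \right)} = \frac{b - 5}{-6 + 0} = \frac{-5 + b}{-6} = \left(-5 + b\right) \left(- \frac{1}{6}\right) = \frac{5}{6} - \frac{b}{6}$)
$27 C{\left(11,1 \right)} = 27 \left(\frac{5}{6} - \frac{1}{6}\right) = 27 \cdot \frac{2}{3} = 18$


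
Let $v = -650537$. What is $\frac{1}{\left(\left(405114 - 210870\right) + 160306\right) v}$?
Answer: $- \frac{1}{230647893350} \approx -4.3356 \cdot 10^{-12}$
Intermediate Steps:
$\frac{1}{\left(\left(405114 - 210870\right) + 160306\right) v} = \frac{1}{\left(\left(405114 - 210870\right) + 160306\right) \left(-650537\right)} = \frac{1}{194244 + 160306} \left(- \frac{1}{650537}\right) = \frac{1}{354550} \left(- \frac{1}{650537}\right) = - \frac{1}{230647893350}$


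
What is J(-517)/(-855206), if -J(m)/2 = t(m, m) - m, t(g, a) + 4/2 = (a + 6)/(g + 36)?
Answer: 22566/18697913 ≈ 0.0012069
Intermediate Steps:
t(g, a) = -2 + (6 + a)/(36 + g) (t(g, a) = -2 + (a + 6)/(g + 36) = -2 + (6 + a)/(36 + g))
J(m) = 2*m - 2*(-66 - m)/(36 + m) (J(m) = -2*((-66 + m - 2*m)/(36 + m) - m) = -2*((-66 - m)/(36 + m) - m) = -2*(-m + (-66 - m)/(36 + m)) = 2*m - 2*(-66 - m)/(36 + m))
J(-517)/(-855206) = (2*(66 + (-517)**2 + 37*(-517))/(36 - 517))/(-855206) = (2*(66 + 267289 - 19129)/(-481))*(-1/855206) = (2*(-1/481)*248226)*(-1/855206) = -496452/481*(-1/855206) = 22566/18697913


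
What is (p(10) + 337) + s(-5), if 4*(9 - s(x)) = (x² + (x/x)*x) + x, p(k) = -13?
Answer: 1317/4 ≈ 329.25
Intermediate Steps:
s(x) = 9 - x/2 - x²/4 (s(x) = 9 - ((x² + (x/x)*x) + x)/4 = 9 - ((x² + 1*x) + x)/4 = 9 - ((x² + x) + x)/4 = 9 - ((x + x²) + x)/4 = 9 - (x² + 2*x)/4 = 9 + (-x/2 - x²/4) = 9 - x/2 - x²/4)
(p(10) + 337) + s(-5) = (-13 + 337) + (9 - ½*(-5) - ¼*(-5)²) = 324 + (9 + 5/2 - ¼*25) = 324 + (9 + 5/2 - 25/4) = 324 + 21/4 = 1317/4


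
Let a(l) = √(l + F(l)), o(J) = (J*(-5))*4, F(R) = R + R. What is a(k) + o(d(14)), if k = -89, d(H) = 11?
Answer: -220 + I*√267 ≈ -220.0 + 16.34*I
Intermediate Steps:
F(R) = 2*R
o(J) = -20*J (o(J) = -5*J*4 = -20*J)
a(l) = √3*√l (a(l) = √(l + 2*l) = √(3*l) = √3*√l)
a(k) + o(d(14)) = √3*√(-89) - 20*11 = √3*(I*√89) - 220 = I*√267 - 220 = -220 + I*√267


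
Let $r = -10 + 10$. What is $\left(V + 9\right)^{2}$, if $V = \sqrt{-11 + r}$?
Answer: $\left(9 + i \sqrt{11}\right)^{2} \approx 70.0 + 59.699 i$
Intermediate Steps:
$r = 0$
$V = i \sqrt{11}$ ($V = \sqrt{-11 + 0} = \sqrt{-11} = i \sqrt{11} \approx 3.3166 i$)
$\left(V + 9\right)^{2} = \left(i \sqrt{11} + 9\right)^{2} = \left(9 + i \sqrt{11}\right)^{2}$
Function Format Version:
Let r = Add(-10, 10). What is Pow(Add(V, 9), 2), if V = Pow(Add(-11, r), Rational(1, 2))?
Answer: Pow(Add(9, Mul(I, Pow(11, Rational(1, 2)))), 2) ≈ Add(70.000, Mul(59.699, I))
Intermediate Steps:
r = 0
V = Mul(I, Pow(11, Rational(1, 2))) (V = Pow(Add(-11, 0), Rational(1, 2)) = Pow(-11, Rational(1, 2)) = Mul(I, Pow(11, Rational(1, 2))) ≈ Mul(3.3166, I))
Pow(Add(V, 9), 2) = Pow(Add(Mul(I, Pow(11, Rational(1, 2))), 9), 2) = Pow(Add(9, Mul(I, Pow(11, Rational(1, 2)))), 2)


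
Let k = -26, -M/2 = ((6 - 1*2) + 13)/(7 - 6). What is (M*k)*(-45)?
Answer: -39780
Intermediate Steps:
M = -34 (M = -2*((6 - 1*2) + 13)/(7 - 6) = -2*((6 - 2) + 13)/1 = -2*(4 + 13) = -34 ≈ -34.000)
(M*k)*(-45) = -34*(-26)*(-45) = 884*(-45) = -39780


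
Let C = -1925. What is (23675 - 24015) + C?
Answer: -2265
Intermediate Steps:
(23675 - 24015) + C = (23675 - 24015) - 1925 = -340 - 1925 = -2265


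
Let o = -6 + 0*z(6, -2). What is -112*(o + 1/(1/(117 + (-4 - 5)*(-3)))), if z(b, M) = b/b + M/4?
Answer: -15456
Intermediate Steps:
z(b, M) = 1 + M/4 (z(b, M) = 1 + M*(¼) = 1 + M/4)
o = -6 (o = -6 + 0*(1 + (¼)*(-2)) = -6 + 0*(1 - ½) = -6 + 0*(½) = -6 + 0 = -6)
-112*(o + 1/(1/(117 + (-4 - 5)*(-3)))) = -112*(-6 + 1/(1/(117 + (-4 - 5)*(-3)))) = -112*(-6 + 1/(1/(117 - 9*(-3)))) = -112*(-6 + 1/(1/(117 + 27))) = -112*(-6 + 1/(1/144)) = -112*(-6 + 144) = -112*138 = -15456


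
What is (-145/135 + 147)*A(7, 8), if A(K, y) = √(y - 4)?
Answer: 7880/27 ≈ 291.85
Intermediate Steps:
A(K, y) = √(-4 + y)
(-145/135 + 147)*A(7, 8) = (-145/135 + 147)*√(-4 + 8) = (-145*1/135 + 147)*√4 = (-29/27 + 147)*2 = (3940/27)*2 = 7880/27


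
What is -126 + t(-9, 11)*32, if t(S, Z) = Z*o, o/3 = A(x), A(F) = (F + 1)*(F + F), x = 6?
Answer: 88578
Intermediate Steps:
A(F) = 2*F*(1 + F) (A(F) = (1 + F)*(2*F) = 2*F*(1 + F))
o = 252 (o = 3*(2*6*(1 + 6)) = 3*(2*6*7) = 3*84 = 252)
t(S, Z) = 252*Z (t(S, Z) = Z*252 = 252*Z)
-126 + t(-9, 11)*32 = -126 + (252*11)*32 = -126 + 2772*32 = -126 + 88704 = 88578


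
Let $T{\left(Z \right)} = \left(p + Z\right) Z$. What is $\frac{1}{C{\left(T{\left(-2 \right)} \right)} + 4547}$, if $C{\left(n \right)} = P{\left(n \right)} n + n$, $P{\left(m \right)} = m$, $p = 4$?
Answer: $\frac{1}{4559} \approx 0.00021935$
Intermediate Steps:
$T{\left(Z \right)} = Z \left(4 + Z\right)$ ($T{\left(Z \right)} = \left(4 + Z\right) Z = Z \left(4 + Z\right)$)
$C{\left(n \right)} = n + n^{2}$ ($C{\left(n \right)} = n n + n = n^{2} + n = n + n^{2}$)
$\frac{1}{C{\left(T{\left(-2 \right)} \right)} + 4547} = \frac{1}{- 2 \left(4 - 2\right) \left(1 - 2 \left(4 - 2\right)\right) + 4547} = \frac{1}{\left(-2\right) 2 \left(1 - 4\right) + 4547} = \frac{1}{- 4 \left(1 - 4\right) + 4547} = \frac{1}{\left(-4\right) \left(-3\right) + 4547} = \frac{1}{12 + 4547} = \frac{1}{4559}$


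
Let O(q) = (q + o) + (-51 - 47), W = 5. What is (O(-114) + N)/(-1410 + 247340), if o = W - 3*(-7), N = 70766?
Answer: 7058/24593 ≈ 0.28699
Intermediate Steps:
o = 26 (o = 5 - 3*(-7) = 5 + 21 = 26)
O(q) = -72 + q (O(q) = (q + 26) + (-51 - 47) = (26 + q) - 98 = -72 + q)
(O(-114) + N)/(-1410 + 247340) = ((-72 - 114) + 70766)/(-1410 + 247340) = (-186 + 70766)/245930 = 70580*(1/245930) = 7058/24593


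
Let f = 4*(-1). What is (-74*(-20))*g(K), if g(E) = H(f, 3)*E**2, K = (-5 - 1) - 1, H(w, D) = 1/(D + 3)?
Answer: 36260/3 ≈ 12087.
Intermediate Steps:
f = -4
H(w, D) = 1/(3 + D)
K = -7 (K = -6 - 1 = -7)
g(E) = E**2/6 (g(E) = E**2/(3 + 3) = E**2/6)
(-74*(-20))*g(K) = (-74*(-20))*((1/6)*(-7)**2) = 1480*((1/6)*49) = 1480*(49/6) = 36260/3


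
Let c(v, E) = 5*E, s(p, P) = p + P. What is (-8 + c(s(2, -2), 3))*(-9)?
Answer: -63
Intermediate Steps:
s(p, P) = P + p
(-8 + c(s(2, -2), 3))*(-9) = (-8 + 5*3)*(-9) = (-8 + 15)*(-9) = 7*(-9) = -63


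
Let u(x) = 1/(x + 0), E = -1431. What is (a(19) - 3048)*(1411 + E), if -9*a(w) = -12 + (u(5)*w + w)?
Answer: 60984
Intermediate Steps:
u(x) = 1/x
a(w) = 4/3 - 2*w/15 (a(w) = -(-12 + (w/5 + w))/9 = -(-12 + 6*w/5)/9 = 4/3 - 2*w/15)
(a(19) - 3048)*(1411 + E) = ((4/3 - 2/15*19) - 3048)*(1411 - 1431) = ((4/3 - 38/15) - 3048)*(-20) = (-6/5 - 3048)*(-20) = -15246/5*(-20) = 60984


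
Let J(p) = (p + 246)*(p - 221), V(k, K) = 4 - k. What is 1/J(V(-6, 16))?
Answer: -1/54016 ≈ -1.8513e-5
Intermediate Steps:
J(p) = (-221 + p)*(246 + p) (J(p) = (246 + p)*(-221 + p) = (-221 + p)*(246 + p))
1/J(V(-6, 16)) = 1/(-54366 + (4 - 1*(-6))² + 25*(4 - 1*(-6))) = 1/(-54366 + (4 + 6)² + 25*(4 + 6)) = 1/(-54366 + 10² + 25*10) = 1/(-54366 + 100 + 250) = 1/(-54016) = -1/54016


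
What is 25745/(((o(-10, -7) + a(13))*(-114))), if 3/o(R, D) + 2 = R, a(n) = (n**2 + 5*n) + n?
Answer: -2710/2961 ≈ -0.91523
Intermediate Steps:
a(n) = n**2 + 6*n
o(R, D) = 3/(-2 + R)
25745/(((o(-10, -7) + a(13))*(-114))) = 25745/(((3/(-2 - 10) + 13*(6 + 13))*(-114))) = 25745/(((3/(-12) + 13*19)*(-114))) = 25745/(((3*(-1/12) + 247)*(-114))) = 25745/(((-1/4 + 247)*(-114))) = 25745/(((987/4)*(-114))) = 25745/(-56259/2) = 25745*(-2/56259) = -2710/2961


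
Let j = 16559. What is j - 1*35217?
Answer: -18658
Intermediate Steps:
j - 1*35217 = 16559 - 1*35217 = 16559 - 35217 = -18658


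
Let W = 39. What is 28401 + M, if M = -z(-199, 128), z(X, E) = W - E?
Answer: 28490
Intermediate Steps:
z(X, E) = 39 - E
M = 89 (M = -(39 - 1*128) = -(39 - 128) = -1*(-89) = 89)
28401 + M = 28401 + 89 = 28490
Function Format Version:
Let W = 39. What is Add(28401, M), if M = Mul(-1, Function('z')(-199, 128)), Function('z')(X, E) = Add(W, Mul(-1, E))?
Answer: 28490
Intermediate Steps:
Function('z')(X, E) = Add(39, Mul(-1, E))
M = 89 (M = Mul(-1, Add(39, Mul(-1, 128))) = Mul(-1, Add(39, -128)) = Mul(-1, -89) = 89)
Add(28401, M) = Add(28401, 89) = 28490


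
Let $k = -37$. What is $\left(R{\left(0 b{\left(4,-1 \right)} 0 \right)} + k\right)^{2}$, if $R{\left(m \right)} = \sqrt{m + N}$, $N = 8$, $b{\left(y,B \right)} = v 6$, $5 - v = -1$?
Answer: $1377 - 148 \sqrt{2} \approx 1167.7$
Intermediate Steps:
$v = 6$ ($v = 5 - -1 = 5 + 1 = 6$)
$b{\left(y,B \right)} = 36$ ($b{\left(y,B \right)} = 6 \cdot 6 = 36$)
$R{\left(m \right)} = \sqrt{8 + m}$ ($R{\left(m \right)} = \sqrt{m + 8} = \sqrt{8 + m}$)
$\left(R{\left(0 b{\left(4,-1 \right)} 0 \right)} + k\right)^{2} = \left(\sqrt{8 + 0 \cdot 36 \cdot 0} - 37\right)^{2} = \left(\sqrt{8 + 0 \cdot 0} - 37\right)^{2} = \left(\sqrt{8 + 0} - 37\right)^{2} = \left(\sqrt{8} - 37\right)^{2} = \left(2 \sqrt{2} - 37\right)^{2} = \left(-37 + 2 \sqrt{2}\right)^{2}$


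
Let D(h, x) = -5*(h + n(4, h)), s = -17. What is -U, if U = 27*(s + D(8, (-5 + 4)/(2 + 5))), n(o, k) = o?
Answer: 2079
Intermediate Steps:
D(h, x) = -20 - 5*h (D(h, x) = -5*(h + 4) = -5*(4 + h) = -20 - 5*h)
U = -2079 (U = 27*(-17 + (-20 - 5*8)) = 27*(-17 + (-20 - 40)) = 27*(-17 - 60) = 27*(-77) = -2079)
-U = -1*(-2079) = 2079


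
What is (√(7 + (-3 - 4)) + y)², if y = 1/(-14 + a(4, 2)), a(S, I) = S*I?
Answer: 1/36 ≈ 0.027778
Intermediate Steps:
a(S, I) = I*S
y = -⅙ (y = 1/(-14 + 2*4) = 1/(-14 + 8) = 1/(-6) = -⅙ ≈ -0.16667)
(√(7 + (-3 - 4)) + y)² = (√(7 + (-3 - 4)) - ⅙)² = (√(7 - 7) - ⅙)² = (√0 - ⅙)² = (0 - ⅙)² = (-⅙)² = 1/36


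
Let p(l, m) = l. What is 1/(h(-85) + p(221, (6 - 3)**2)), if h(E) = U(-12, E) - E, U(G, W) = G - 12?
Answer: 1/282 ≈ 0.0035461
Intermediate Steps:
U(G, W) = -12 + G
h(E) = -24 - E (h(E) = (-12 - 12) - E = -24 - E)
1/(h(-85) + p(221, (6 - 3)**2)) = 1/((-24 - 1*(-85)) + 221) = 1/((-24 + 85) + 221) = 1/(61 + 221) = 1/282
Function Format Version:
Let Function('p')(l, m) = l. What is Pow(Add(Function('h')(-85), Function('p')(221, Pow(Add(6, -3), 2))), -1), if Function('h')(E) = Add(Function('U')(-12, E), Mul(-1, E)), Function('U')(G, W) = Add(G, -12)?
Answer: Rational(1, 282) ≈ 0.0035461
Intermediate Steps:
Function('U')(G, W) = Add(-12, G)
Function('h')(E) = Add(-24, Mul(-1, E)) (Function('h')(E) = Add(Add(-12, -12), Mul(-1, E)) = Add(-24, Mul(-1, E)))
Pow(Add(Function('h')(-85), Function('p')(221, Pow(Add(6, -3), 2))), -1) = Pow(Add(Add(-24, Mul(-1, -85)), 221), -1) = Pow(Add(Add(-24, 85), 221), -1) = Pow(Add(61, 221), -1) = Pow(282, -1) = Rational(1, 282)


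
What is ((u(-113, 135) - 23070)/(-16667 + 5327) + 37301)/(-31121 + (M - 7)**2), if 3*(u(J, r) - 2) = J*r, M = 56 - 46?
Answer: -423021493/352810080 ≈ -1.1990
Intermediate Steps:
M = 10
u(J, r) = 2 + J*r/3 (u(J, r) = 2 + (J*r)/3 = 2 + J*r/3)
((u(-113, 135) - 23070)/(-16667 + 5327) + 37301)/(-31121 + (M - 7)**2) = (((2 + (1/3)*(-113)*135) - 23070)/(-16667 + 5327) + 37301)/(-31121 + (10 - 7)**2) = (((2 - 5085) - 23070)/(-11340) + 37301)/(-31121 + 3**2) = ((-5083 - 23070)*(-1/11340) + 37301)/(-31121 + 9) = (-28153*(-1/11340) + 37301)/(-31112) = (28153/11340 + 37301)*(-1/31112) = (423021493/11340)*(-1/31112) = -423021493/352810080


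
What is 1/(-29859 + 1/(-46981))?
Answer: -46981/1402805680 ≈ -3.3491e-5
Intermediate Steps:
1/(-29859 + 1/(-46981)) = 1/(-29859 - 1/46981) = 1/(-1402805680/46981) = -46981/1402805680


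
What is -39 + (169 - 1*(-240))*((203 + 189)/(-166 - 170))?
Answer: -3097/6 ≈ -516.17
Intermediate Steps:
-39 + (169 - 1*(-240))*((203 + 189)/(-166 - 170)) = -39 + (169 + 240)*(392/(-336)) = -39 + 409*(392*(-1/336)) = -39 + 409*(-7/6) = -39 - 2863/6 = -3097/6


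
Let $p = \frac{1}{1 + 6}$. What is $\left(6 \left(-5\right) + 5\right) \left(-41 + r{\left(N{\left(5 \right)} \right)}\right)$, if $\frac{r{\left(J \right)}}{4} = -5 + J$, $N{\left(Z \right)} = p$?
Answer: $\frac{10575}{7} \approx 1510.7$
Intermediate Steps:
$p = \frac{1}{7} \approx 0.14286$
$N{\left(Z \right)} = \frac{1}{7}$
$r{\left(J \right)} = -20 + 4 J$ ($r{\left(J \right)} = 4 \left(-5 + J\right) = -20 + 4 J$)
$\left(6 \left(-5\right) + 5\right) \left(-41 + r{\left(N{\left(5 \right)} \right)}\right) = \left(6 \left(-5\right) + 5\right) \left(-41 + \left(-20 + 4 \cdot \frac{1}{7}\right)\right) = \left(-30 + 5\right) \left(-41 + \left(-20 + \frac{4}{7}\right)\right) = - 25 \left(-41 - \frac{136}{7}\right) = \left(-25\right) \left(- \frac{423}{7}\right) = \frac{10575}{7}$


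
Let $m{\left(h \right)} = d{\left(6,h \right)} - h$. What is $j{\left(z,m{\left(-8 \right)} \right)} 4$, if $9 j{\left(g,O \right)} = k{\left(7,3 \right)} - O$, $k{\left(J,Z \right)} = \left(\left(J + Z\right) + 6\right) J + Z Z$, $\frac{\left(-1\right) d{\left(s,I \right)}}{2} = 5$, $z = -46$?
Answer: $\frac{164}{3} \approx 54.667$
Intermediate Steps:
$d{\left(s,I \right)} = -10$ ($d{\left(s,I \right)} = \left(-2\right) 5 = -10$)
$m{\left(h \right)} = -10 - h$
$k{\left(J,Z \right)} = Z^{2} + J \left(6 + J + Z\right)$ ($k{\left(J,Z \right)} = \left(6 + J + Z\right) J + Z^{2} = J \left(6 + J + Z\right) + Z^{2} = Z^{2} + J \left(6 + J + Z\right)$)
$j{\left(g,O \right)} = \frac{121}{9} - \frac{O}{9}$ ($j{\left(g,O \right)} = \frac{\left(7^{2} + 3^{2} + 6 \cdot 7 + 7 \cdot 3\right) - O}{9} = \frac{\left(49 + 9 + 42 + 21\right) - O}{9} = \frac{121 - O}{9} = \frac{121}{9} - \frac{O}{9}$)
$j{\left(z,m{\left(-8 \right)} \right)} 4 = \left(\frac{121}{9} - \frac{-10 - -8}{9}\right) 4 = \left(\frac{121}{9} - \frac{-10 + 8}{9}\right) 4 = \left(\frac{121}{9} - - \frac{2}{9}\right) 4 = \left(\frac{121}{9} + \frac{2}{9}\right) 4 = \frac{41}{3} \cdot 4 = \frac{164}{3}$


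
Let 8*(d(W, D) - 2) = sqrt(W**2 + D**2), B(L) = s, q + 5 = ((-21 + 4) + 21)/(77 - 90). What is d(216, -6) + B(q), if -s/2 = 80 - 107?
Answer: 56 + 3*sqrt(1297)/4 ≈ 83.010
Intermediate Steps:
q = -69/13 (q = -5 + ((-21 + 4) + 21)/(77 - 90) = -5 + (-17 + 21)/(-13) = -5 + 4*(-1/13) = -5 - 4/13 = -69/13 ≈ -5.3077)
s = 54 (s = -2*(80 - 107) = -2*(-27) = 54)
B(L) = 54
d(W, D) = 2 + sqrt(D**2 + W**2)/8 (d(W, D) = 2 + sqrt(W**2 + D**2)/8 = 2 + sqrt(D**2 + W**2)/8)
d(216, -6) + B(q) = (2 + sqrt((-6)**2 + 216**2)/8) + 54 = (2 + sqrt(36 + 46656)/8) + 54 = (2 + sqrt(46692)/8) + 54 = (2 + (6*sqrt(1297))/8) + 54 = (2 + 3*sqrt(1297)/4) + 54 = 56 + 3*sqrt(1297)/4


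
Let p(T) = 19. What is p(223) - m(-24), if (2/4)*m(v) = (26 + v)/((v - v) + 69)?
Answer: 1307/69 ≈ 18.942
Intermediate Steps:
m(v) = 52/69 + 2*v/69 (m(v) = 2*((26 + v)/((v - v) + 69)) = 2*((26 + v)/(0 + 69)) = 2*((26 + v)/69) = 2*((26 + v)*(1/69)) = 2*(26/69 + v/69) = 52/69 + 2*v/69)
p(223) - m(-24) = 19 - (52/69 + (2/69)*(-24)) = 19 - (52/69 - 16/23) = 19 - 1*4/69 = 19 - 4/69 = 1307/69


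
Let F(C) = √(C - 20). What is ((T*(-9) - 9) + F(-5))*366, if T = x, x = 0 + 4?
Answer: -16470 + 1830*I ≈ -16470.0 + 1830.0*I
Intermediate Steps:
x = 4
T = 4
F(C) = √(-20 + C)
((T*(-9) - 9) + F(-5))*366 = ((4*(-9) - 9) + √(-20 - 5))*366 = ((-36 - 9) + √(-25))*366 = (-45 + 5*I)*366 = -16470 + 1830*I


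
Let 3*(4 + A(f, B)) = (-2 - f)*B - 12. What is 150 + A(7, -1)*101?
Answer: -355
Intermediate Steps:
A(f, B) = -8 + B*(-2 - f)/3 (A(f, B) = -4 + ((-2 - f)*B - 12)/3 = -4 + (B*(-2 - f) - 12)/3 = -4 + (-12 + B*(-2 - f))/3 = -4 + (-4 + B*(-2 - f)/3) = -8 + B*(-2 - f)/3)
150 + A(7, -1)*101 = 150 + (-8 - 2/3*(-1) - 1/3*(-1)*7)*101 = 150 + (-8 + 2/3 + 7/3)*101 = 150 - 5*101 = 150 - 505 = -355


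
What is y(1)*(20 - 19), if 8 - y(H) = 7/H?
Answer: 1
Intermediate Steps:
y(H) = 8 - 7/H
y(1)*(20 - 19) = (8 - 7/1)*(20 - 19) = (8 - 7*1)*1 = (8 - 7)*1 = 1*1 = 1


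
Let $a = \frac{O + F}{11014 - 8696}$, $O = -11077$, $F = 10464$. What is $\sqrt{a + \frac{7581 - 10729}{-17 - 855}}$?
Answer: $\frac{9 \sqrt{659195158}}{126331} \approx 1.8291$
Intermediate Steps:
$a = - \frac{613}{2318}$ ($a = \frac{-11077 + 10464}{11014 - 8696} = - \frac{613}{2318} \approx -0.26445$)
$\sqrt{a + \frac{7581 - 10729}{-17 - 855}} = \sqrt{- \frac{613}{2318} + \frac{7581 - 10729}{-17 - 855}} = \sqrt{- \frac{613}{2318} - \frac{3148}{-872}} = \sqrt{- \frac{613}{2318} - - \frac{787}{218}} = \sqrt{- \frac{613}{2318} + \frac{787}{218}} = \sqrt{\frac{422658}{126331}} = \frac{9 \sqrt{659195158}}{126331}$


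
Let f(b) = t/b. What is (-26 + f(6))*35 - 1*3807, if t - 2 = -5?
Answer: -9469/2 ≈ -4734.5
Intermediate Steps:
t = -3 (t = 2 - 5 = -3)
f(b) = -3/b
(-26 + f(6))*35 - 1*3807 = (-26 - 3/6)*35 - 1*3807 = (-26 - 3*⅙)*35 - 3807 = (-26 - ½)*35 - 3807 = -53/2*35 - 3807 = -1855/2 - 3807 = -9469/2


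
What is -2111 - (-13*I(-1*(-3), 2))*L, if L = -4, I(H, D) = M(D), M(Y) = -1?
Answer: -2059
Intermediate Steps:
I(H, D) = -1
-2111 - (-13*I(-1*(-3), 2))*L = -2111 - (-13*(-1))*(-4) = -2111 - 13*(-4) = -2111 - 1*(-52) = -2111 + 52 = -2059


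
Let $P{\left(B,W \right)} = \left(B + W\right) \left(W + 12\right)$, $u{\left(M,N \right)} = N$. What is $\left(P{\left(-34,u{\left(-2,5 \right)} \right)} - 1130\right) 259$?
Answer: $-420357$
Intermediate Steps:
$P{\left(B,W \right)} = \left(12 + W\right) \left(B + W\right)$ ($P{\left(B,W \right)} = \left(B + W\right) \left(12 + W\right) = \left(12 + W\right) \left(B + W\right)$)
$\left(P{\left(-34,u{\left(-2,5 \right)} \right)} - 1130\right) 259 = \left(\left(5^{2} + 12 \left(-34\right) + 12 \cdot 5 - 170\right) - 1130\right) 259 = \left(\left(25 - 408 + 60 - 170\right) - 1130\right) 259 = \left(-493 - 1130\right) 259 = \left(-1623\right) 259 = -420357$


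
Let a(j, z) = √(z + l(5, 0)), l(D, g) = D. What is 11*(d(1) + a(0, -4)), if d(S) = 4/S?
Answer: 55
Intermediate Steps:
a(j, z) = √(5 + z) (a(j, z) = √(z + 5) = √(5 + z))
11*(d(1) + a(0, -4)) = 11*(4/1 + √(5 - 4)) = 11*(4*1 + √1) = 11*(4 + 1) = 11*5 = 55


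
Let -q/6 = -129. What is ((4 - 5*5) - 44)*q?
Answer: -50310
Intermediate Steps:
q = 774 (q = -6*(-129) = 774)
((4 - 5*5) - 44)*q = ((4 - 5*5) - 44)*774 = ((4 - 25) - 44)*774 = (-21 - 44)*774 = -65*774 = -50310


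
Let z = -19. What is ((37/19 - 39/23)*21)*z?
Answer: -2310/23 ≈ -100.43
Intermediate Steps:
((37/19 - 39/23)*21)*z = ((37/19 - 39/23)*21)*(-19) = ((110/437)*21)*(-19) = (2310/437)*(-19) = -2310/23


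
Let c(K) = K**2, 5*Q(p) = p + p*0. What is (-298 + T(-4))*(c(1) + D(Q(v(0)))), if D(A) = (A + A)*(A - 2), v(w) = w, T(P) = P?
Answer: -302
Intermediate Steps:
Q(p) = p/5 (Q(p) = (p + p*0)/5 = (p + 0)/5 = p/5)
D(A) = 2*A*(-2 + A) (D(A) = (2*A)*(-2 + A) = 2*A*(-2 + A))
(-298 + T(-4))*(c(1) + D(Q(v(0)))) = (-298 - 4)*(1**2 + 2*((1/5)*0)*(-2 + (1/5)*0)) = -302*(1 + 2*0*(-2 + 0)) = -302*(1 + 2*0*(-2)) = -302*(1 + 0) = -302*1 = -302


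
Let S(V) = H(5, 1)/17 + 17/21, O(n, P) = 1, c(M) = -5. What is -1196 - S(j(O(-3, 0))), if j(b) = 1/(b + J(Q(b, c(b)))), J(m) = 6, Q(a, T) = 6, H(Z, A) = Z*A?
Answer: -427366/357 ≈ -1197.1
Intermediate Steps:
H(Z, A) = A*Z
j(b) = 1/(6 + b) (j(b) = 1/(b + 6) = 1/(6 + b))
S(V) = 394/357 (S(V) = (1*5)/17 + 17/21 = 5*(1/17) + 17*(1/21) = 5/17 + 17/21 = 394/357)
-1196 - S(j(O(-3, 0))) = -1196 - 1*394/357 = -1196 - 394/357 = -427366/357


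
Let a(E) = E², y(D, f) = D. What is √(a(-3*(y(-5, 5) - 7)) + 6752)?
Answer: 4*√503 ≈ 89.711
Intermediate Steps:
√(a(-3*(y(-5, 5) - 7)) + 6752) = √((-3*(-5 - 7))² + 6752) = √((-3*(-12))² + 6752) = √(36² + 6752) = √(1296 + 6752) = √8048 = 4*√503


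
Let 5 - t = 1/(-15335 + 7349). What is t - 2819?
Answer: -22472603/7986 ≈ -2814.0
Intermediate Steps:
t = 39931/7986 (t = 5 - 1/(-15335 + 7349) = 5 - 1/(-7986) = 5 - 1*(-1/7986) = 5 + 1/7986 = 39931/7986 ≈ 5.0001)
t - 2819 = 39931/7986 - 2819 = -22472603/7986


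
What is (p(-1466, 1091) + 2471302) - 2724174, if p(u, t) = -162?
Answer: -253034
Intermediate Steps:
(p(-1466, 1091) + 2471302) - 2724174 = (-162 + 2471302) - 2724174 = 2471140 - 2724174 = -253034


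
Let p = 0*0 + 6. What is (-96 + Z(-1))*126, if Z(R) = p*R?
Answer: -12852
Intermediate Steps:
p = 6 (p = 0 + 6 = 6)
Z(R) = 6*R
(-96 + Z(-1))*126 = (-96 + 6*(-1))*126 = (-96 - 6)*126 = -102*126 = -12852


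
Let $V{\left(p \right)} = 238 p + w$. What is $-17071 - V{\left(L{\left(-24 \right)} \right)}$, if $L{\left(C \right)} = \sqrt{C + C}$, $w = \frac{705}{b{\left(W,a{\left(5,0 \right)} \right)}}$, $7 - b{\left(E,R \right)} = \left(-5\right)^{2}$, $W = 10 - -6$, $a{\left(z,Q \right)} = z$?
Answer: $- \frac{102191}{6} - 952 i \sqrt{3} \approx -17032.0 - 1648.9 i$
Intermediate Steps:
$W = 16$ ($W = 10 + 6 = 16$)
$b{\left(E,R \right)} = -18$ ($b{\left(E,R \right)} = 7 - \left(-5\right)^{2} = 7 - 25 = -18$)
$w = - \frac{235}{6}$ ($w = \frac{705}{-18} = 705 \left(- \frac{1}{18}\right) = - \frac{235}{6} \approx -39.167$)
$L{\left(C \right)} = \sqrt{2} \sqrt{C}$ ($L{\left(C \right)} = \sqrt{2 C} = \sqrt{2} \sqrt{C}$)
$V{\left(p \right)} = - \frac{235}{6} + 238 p$ ($V{\left(p \right)} = 238 p - \frac{235}{6} = - \frac{235}{6} + 238 p$)
$-17071 - V{\left(L{\left(-24 \right)} \right)} = -17071 - \left(- \frac{235}{6} + 238 \sqrt{2} \sqrt{-24}\right) = -17071 - \left(- \frac{235}{6} + 238 \sqrt{2} \cdot 2 i \sqrt{6}\right) = -17071 - \left(- \frac{235}{6} + 238 \cdot 4 i \sqrt{3}\right) = -17071 - \left(- \frac{235}{6} + 952 i \sqrt{3}\right) = -17071 + \left(\frac{235}{6} - 952 i \sqrt{3}\right) = - \frac{102191}{6} - 952 i \sqrt{3}$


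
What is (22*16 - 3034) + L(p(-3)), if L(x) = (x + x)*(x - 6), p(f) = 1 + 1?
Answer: -2698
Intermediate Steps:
p(f) = 2
L(x) = 2*x*(-6 + x) (L(x) = (2*x)*(-6 + x) = 2*x*(-6 + x))
(22*16 - 3034) + L(p(-3)) = (22*16 - 3034) + 2*2*(-6 + 2) = (352 - 3034) + 2*2*(-4) = -2682 - 16 = -2698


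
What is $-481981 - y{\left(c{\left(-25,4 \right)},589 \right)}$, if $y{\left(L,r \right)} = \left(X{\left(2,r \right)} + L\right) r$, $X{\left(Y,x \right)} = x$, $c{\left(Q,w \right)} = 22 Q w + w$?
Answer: $464542$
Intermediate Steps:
$c{\left(Q,w \right)} = w + 22 Q w$ ($c{\left(Q,w \right)} = 22 Q w + w = w + 22 Q w$)
$y{\left(L,r \right)} = r \left(L + r\right)$ ($y{\left(L,r \right)} = \left(r + L\right) r = \left(L + r\right) r = r \left(L + r\right)$)
$-481981 - y{\left(c{\left(-25,4 \right)},589 \right)} = -481981 - 589 \left(4 \left(1 + 22 \left(-25\right)\right) + 589\right) = -481981 - 589 \left(4 \left(1 - 550\right) + 589\right) = -481981 - 589 \left(4 \left(-549\right) + 589\right) = -481981 - 589 \left(-2196 + 589\right) = -481981 - 589 \left(-1607\right) = -481981 - -946523 = -481981 + 946523 = 464542$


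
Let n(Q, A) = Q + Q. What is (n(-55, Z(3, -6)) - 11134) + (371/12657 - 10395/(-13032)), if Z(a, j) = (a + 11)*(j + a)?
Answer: -206057409941/18327336 ≈ -11243.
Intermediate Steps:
Z(a, j) = (11 + a)*(a + j)
n(Q, A) = 2*Q
(n(-55, Z(3, -6)) - 11134) + (371/12657 - 10395/(-13032)) = (2*(-55) - 11134) + (371/12657 - 10395/(-13032)) = (-110 - 11134) + (371*(1/12657) - 10395*(-1/13032)) = -11244 + (371/12657 + 1155/1448) = -11244 + 15156043/18327336 = -206057409941/18327336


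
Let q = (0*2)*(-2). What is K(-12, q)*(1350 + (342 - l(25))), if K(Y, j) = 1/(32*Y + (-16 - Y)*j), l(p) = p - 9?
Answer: -419/96 ≈ -4.3646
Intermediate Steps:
l(p) = -9 + p
q = 0 (q = 0*(-2) = 0)
K(Y, j) = 1/(32*Y + j*(-16 - Y))
K(-12, q)*(1350 + (342 - l(25))) = (-1/(-32*(-12) + 16*0 - 12*0))*(1350 + (342 - (-9 + 25))) = (-1/(384 + 0 + 0))*(1350 + (342 - 1*16)) = (-1/384)*(1350 + (342 - 16)) = (-1*1/384)*(1350 + 326) = -1/384*1676 = -419/96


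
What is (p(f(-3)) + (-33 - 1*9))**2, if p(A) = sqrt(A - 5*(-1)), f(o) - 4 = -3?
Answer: (42 - sqrt(6))**2 ≈ 1564.2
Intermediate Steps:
f(o) = 1 (f(o) = 4 - 3 = 1)
p(A) = sqrt(5 + A) (p(A) = sqrt(A + 5) = sqrt(5 + A))
(p(f(-3)) + (-33 - 1*9))**2 = (sqrt(5 + 1) + (-33 - 1*9))**2 = (sqrt(6) + (-33 - 9))**2 = (sqrt(6) - 42)**2 = (-42 + sqrt(6))**2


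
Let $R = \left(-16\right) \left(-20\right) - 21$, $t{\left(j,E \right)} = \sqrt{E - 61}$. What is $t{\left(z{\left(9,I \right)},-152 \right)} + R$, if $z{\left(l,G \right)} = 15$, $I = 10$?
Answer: $299 + i \sqrt{213} \approx 299.0 + 14.595 i$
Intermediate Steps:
$t{\left(j,E \right)} = \sqrt{-61 + E}$
$R = 299$ ($R = 320 - 21 = 299$)
$t{\left(z{\left(9,I \right)},-152 \right)} + R = \sqrt{-61 - 152} + 299 = \sqrt{-213} + 299 = i \sqrt{213} + 299 = 299 + i \sqrt{213}$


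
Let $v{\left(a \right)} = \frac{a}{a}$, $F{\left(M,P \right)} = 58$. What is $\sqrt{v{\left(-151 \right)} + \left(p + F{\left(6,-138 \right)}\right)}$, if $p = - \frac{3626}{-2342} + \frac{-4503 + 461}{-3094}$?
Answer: $\frac{\sqrt{202986316750945}}{1811537} \approx 7.8648$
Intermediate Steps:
$p = \frac{5171302}{1811537}$ ($p = \left(-3626\right) \left(- \frac{1}{2342}\right) - - \frac{2021}{1547} = \frac{1813}{1171} + \frac{2021}{1547} = \frac{5171302}{1811537} \approx 2.8546$)
$v{\left(a \right)} = 1$
$\sqrt{v{\left(-151 \right)} + \left(p + F{\left(6,-138 \right)}\right)} = \sqrt{1 + \left(\frac{5171302}{1811537} + 58\right)} = \sqrt{1 + \frac{110240448}{1811537}} = \sqrt{\frac{112051985}{1811537}} = \frac{\sqrt{202986316750945}}{1811537}$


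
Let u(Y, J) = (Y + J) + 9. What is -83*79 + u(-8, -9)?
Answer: -6565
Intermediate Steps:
u(Y, J) = 9 + J + Y (u(Y, J) = (J + Y) + 9 = 9 + J + Y)
-83*79 + u(-8, -9) = -83*79 + (9 - 9 - 8) = -6557 - 8 = -6565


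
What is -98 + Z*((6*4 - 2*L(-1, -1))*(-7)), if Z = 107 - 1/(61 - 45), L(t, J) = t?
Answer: -156485/8 ≈ -19561.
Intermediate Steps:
Z = 1711/16 (Z = 107 - 1/16 = 1711/16 ≈ 106.94)
-98 + Z*((6*4 - 2*L(-1, -1))*(-7)) = -98 + 1711*((6*4 - 2*(-1))*(-7))/16 = -98 + 1711*((24 + 2)*(-7))/16 = -98 + 1711*(26*(-7))/16 = -98 + (1711/16)*(-182) = -98 - 155701/8 = -156485/8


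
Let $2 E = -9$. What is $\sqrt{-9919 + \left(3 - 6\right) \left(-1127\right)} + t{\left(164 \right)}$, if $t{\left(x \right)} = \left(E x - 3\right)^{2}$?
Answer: $549081 + i \sqrt{6538} \approx 5.4908 \cdot 10^{5} + 80.858 i$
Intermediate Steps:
$E = - \frac{9}{2}$ ($E = \frac{1}{2} \left(-9\right) = - \frac{9}{2} \approx -4.5$)
$t{\left(x \right)} = \left(-3 - \frac{9 x}{2}\right)^{2}$ ($t{\left(x \right)} = \left(- \frac{9 x}{2} - 3\right)^{2} = \left(-3 - \frac{9 x}{2}\right)^{2}$)
$\sqrt{-9919 + \left(3 - 6\right) \left(-1127\right)} + t{\left(164 \right)} = \sqrt{-9919 + \left(3 - 6\right) \left(-1127\right)} + \frac{9 \left(2 + 3 \cdot 164\right)^{2}}{4} = \sqrt{-9919 + \left(3 - 6\right) \left(-1127\right)} + \frac{9 \left(2 + 492\right)^{2}}{4} = \sqrt{-9919 - -3381} + \frac{9 \cdot 494^{2}}{4} = \sqrt{-9919 + 3381} + \frac{9}{4} \cdot 244036 = \sqrt{-6538} + 549081 = i \sqrt{6538} + 549081 = 549081 + i \sqrt{6538}$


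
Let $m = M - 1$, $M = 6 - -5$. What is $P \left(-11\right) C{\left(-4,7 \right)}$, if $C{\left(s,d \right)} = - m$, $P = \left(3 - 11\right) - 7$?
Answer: $-1650$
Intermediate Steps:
$M = 11$ ($M = 6 + 5 = 11$)
$P = -15$ ($P = -8 - 7 = -15$)
$m = 10$ ($m = 11 - 1 = 10$)
$C{\left(s,d \right)} = -10$ ($C{\left(s,d \right)} = \left(-1\right) 10 = -10$)
$P \left(-11\right) C{\left(-4,7 \right)} = \left(-15\right) \left(-11\right) \left(-10\right) = 165 \left(-10\right) = -1650$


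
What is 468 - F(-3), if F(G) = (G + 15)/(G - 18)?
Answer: 3280/7 ≈ 468.57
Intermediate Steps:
F(G) = (15 + G)/(-18 + G)
468 - F(-3) = 468 - (15 - 3)/(-18 - 3) = 468 - 12/(-21) = 468 - (-1)*12/21 = 468 - 1*(-4/7) = 468 + 4/7 = 3280/7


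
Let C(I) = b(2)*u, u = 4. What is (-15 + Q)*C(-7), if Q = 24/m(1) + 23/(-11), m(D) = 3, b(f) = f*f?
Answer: -1600/11 ≈ -145.45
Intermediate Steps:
b(f) = f²
C(I) = 16 (C(I) = 2²*4 = 4*4 = 16)
Q = 65/11 (Q = 24/3 + 23/(-11) = 24*(⅓) + 23*(-1/11) = 8 - 23/11 = 65/11 ≈ 5.9091)
(-15 + Q)*C(-7) = (-15 + 65/11)*16 = -100/11*16 = -1600/11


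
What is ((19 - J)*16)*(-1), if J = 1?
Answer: -288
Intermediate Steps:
((19 - J)*16)*(-1) = ((19 - 1*1)*16)*(-1) = ((19 - 1)*16)*(-1) = (18*16)*(-1) = 288*(-1) = -288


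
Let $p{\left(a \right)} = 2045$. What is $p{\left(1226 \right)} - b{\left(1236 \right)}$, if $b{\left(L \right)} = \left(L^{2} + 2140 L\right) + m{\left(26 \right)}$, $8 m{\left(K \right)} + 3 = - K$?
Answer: $- \frac{33365499}{8} \approx -4.1707 \cdot 10^{6}$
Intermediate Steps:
$m{\left(K \right)} = - \frac{3}{8} - \frac{K}{8}$ ($m{\left(K \right)} = - \frac{3}{8} + \frac{\left(-1\right) K}{8} = - \frac{3}{8} - \frac{K}{8}$)
$b{\left(L \right)} = - \frac{29}{8} + L^{2} + 2140 L$ ($b{\left(L \right)} = \left(L^{2} + 2140 L\right) - \frac{29}{8} = - \frac{29}{8} + L^{2} + 2140 L$)
$p{\left(1226 \right)} - b{\left(1236 \right)} = 2045 - \left(- \frac{29}{8} + 1236^{2} + 2140 \cdot 1236\right) = 2045 - \left(- \frac{29}{8} + 1527696 + 2645040\right) = 2045 - \frac{33381859}{8} = - \frac{33365499}{8}$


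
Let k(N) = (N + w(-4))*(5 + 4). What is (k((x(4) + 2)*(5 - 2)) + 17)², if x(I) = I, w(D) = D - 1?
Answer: 17956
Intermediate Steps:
w(D) = -1 + D
k(N) = -45 + 9*N (k(N) = (N + (-1 - 4))*(5 + 4) = (N - 5)*9 = (-5 + N)*9 = -45 + 9*N)
(k((x(4) + 2)*(5 - 2)) + 17)² = ((-45 + 9*((4 + 2)*(5 - 2))) + 17)² = ((-45 + 9*(6*3)) + 17)² = ((-45 + 9*18) + 17)² = ((-45 + 162) + 17)² = (117 + 17)² = 134² = 17956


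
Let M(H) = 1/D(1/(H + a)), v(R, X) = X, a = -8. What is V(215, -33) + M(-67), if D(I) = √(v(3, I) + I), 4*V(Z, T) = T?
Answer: -33/4 - 5*I*√6/2 ≈ -8.25 - 6.1237*I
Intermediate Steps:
V(Z, T) = T/4
D(I) = √2*√I (D(I) = √(I + I) = √(2*I) = √2*√I)
M(H) = √2/(2*√(1/(-8 + H))) (M(H) = 1/(√2*√(1/(H - 8))) = 1/(√2*√(1/(-8 + H))) = √2/(2*√(1/(-8 + H))))
V(215, -33) + M(-67) = (¼)*(-33) + √2/(2*√(1/(-8 - 67))) = -33/4 + √2/(2*√(1/(-75))) = -33/4 + √2/(2*√(-1/75)) = -33/4 + √2*(-5*I*√3)/2 = -33/4 - 5*I*√6/2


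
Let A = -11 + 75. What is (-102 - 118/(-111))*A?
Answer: -717056/111 ≈ -6460.0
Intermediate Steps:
A = 64
(-102 - 118/(-111))*A = (-102 - 118/(-111))*64 = (-102 - 118*(-1/111))*64 = (-102 + 118/111)*64 = -11204/111*64 = -717056/111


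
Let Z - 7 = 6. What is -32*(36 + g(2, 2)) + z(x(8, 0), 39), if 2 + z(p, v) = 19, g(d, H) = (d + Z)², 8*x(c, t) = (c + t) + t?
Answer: -8335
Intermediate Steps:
Z = 13 (Z = 7 + 6 = 13)
x(c, t) = t/4 + c/8 (x(c, t) = ((c + t) + t)/8 = (c + 2*t)/8 = t/4 + c/8)
g(d, H) = (13 + d)² (g(d, H) = (d + 13)² = (13 + d)²)
z(p, v) = 17 (z(p, v) = -2 + 19 = 17)
-32*(36 + g(2, 2)) + z(x(8, 0), 39) = -32*(36 + (13 + 2)²) + 17 = -32*(36 + 15²) + 17 = -32*(36 + 225) + 17 = -32*261 + 17 = -8352 + 17 = -8335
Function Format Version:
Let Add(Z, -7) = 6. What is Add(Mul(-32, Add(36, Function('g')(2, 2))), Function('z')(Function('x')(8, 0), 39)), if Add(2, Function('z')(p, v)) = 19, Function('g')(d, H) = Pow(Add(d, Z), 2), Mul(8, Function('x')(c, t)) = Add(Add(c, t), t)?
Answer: -8335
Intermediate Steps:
Z = 13 (Z = Add(7, 6) = 13)
Function('x')(c, t) = Add(Mul(Rational(1, 4), t), Mul(Rational(1, 8), c)) (Function('x')(c, t) = Mul(Rational(1, 8), Add(Add(c, t), t)) = Mul(Rational(1, 8), Add(c, Mul(2, t))) = Add(Mul(Rational(1, 4), t), Mul(Rational(1, 8), c)))
Function('g')(d, H) = Pow(Add(13, d), 2) (Function('g')(d, H) = Pow(Add(d, 13), 2) = Pow(Add(13, d), 2))
Function('z')(p, v) = 17 (Function('z')(p, v) = Add(-2, 19) = 17)
Add(Mul(-32, Add(36, Function('g')(2, 2))), Function('z')(Function('x')(8, 0), 39)) = Add(Mul(-32, Add(36, Pow(Add(13, 2), 2))), 17) = Add(Mul(-32, Add(36, Pow(15, 2))), 17) = Add(Mul(-32, Add(36, 225)), 17) = Add(Mul(-32, 261), 17) = Add(-8352, 17) = -8335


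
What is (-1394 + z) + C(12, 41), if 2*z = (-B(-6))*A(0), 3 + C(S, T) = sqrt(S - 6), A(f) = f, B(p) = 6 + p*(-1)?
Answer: -1397 + sqrt(6) ≈ -1394.6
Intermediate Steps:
B(p) = 6 - p
C(S, T) = -3 + sqrt(-6 + S) (C(S, T) = -3 + sqrt(S - 6) = -3 + sqrt(-6 + S))
z = 0 (z = (-(6 - 1*(-6))*0)/2 = (-(6 + 6)*0)/2 = (-1*12*0)/2 = (-12*0)/2 = (1/2)*0 = 0)
(-1394 + z) + C(12, 41) = (-1394 + 0) + (-3 + sqrt(-6 + 12)) = -1394 + (-3 + sqrt(6)) = -1397 + sqrt(6)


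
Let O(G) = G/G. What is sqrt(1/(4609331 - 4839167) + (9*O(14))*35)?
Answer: sqrt(4159936160601)/114918 ≈ 17.748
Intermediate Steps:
O(G) = 1
sqrt(1/(4609331 - 4839167) + (9*O(14))*35) = sqrt(1/(4609331 - 4839167) + (9*1)*35) = sqrt(1/(-229836) + 9*35) = sqrt(-1/229836 + 315) = sqrt(72398339/229836) = sqrt(4159936160601)/114918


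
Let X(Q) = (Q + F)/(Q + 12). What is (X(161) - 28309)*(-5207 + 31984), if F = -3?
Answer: -131134975323/173 ≈ -7.5801e+8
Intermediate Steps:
X(Q) = (-3 + Q)/(12 + Q) (X(Q) = (Q - 3)/(Q + 12) = (-3 + Q)/(12 + Q))
(X(161) - 28309)*(-5207 + 31984) = ((-3 + 161)/(12 + 161) - 28309)*(-5207 + 31984) = (158/173 - 28309)*26777 = -4897299/173*26777 = -131134975323/173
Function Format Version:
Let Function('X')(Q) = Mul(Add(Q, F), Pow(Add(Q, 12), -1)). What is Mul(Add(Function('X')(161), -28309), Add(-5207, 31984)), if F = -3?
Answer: Rational(-131134975323, 173) ≈ -7.5801e+8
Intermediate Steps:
Function('X')(Q) = Mul(Pow(Add(12, Q), -1), Add(-3, Q)) (Function('X')(Q) = Mul(Add(Q, -3), Pow(Add(Q, 12), -1)) = Mul(Add(-3, Q), Pow(Add(12, Q), -1)) = Mul(Pow(Add(12, Q), -1), Add(-3, Q)))
Mul(Add(Function('X')(161), -28309), Add(-5207, 31984)) = Mul(Add(Mul(Pow(Add(12, 161), -1), Add(-3, 161)), -28309), Add(-5207, 31984)) = Mul(Add(Mul(Pow(173, -1), 158), -28309), 26777) = Mul(Add(Mul(Rational(1, 173), 158), -28309), 26777) = Mul(Add(Rational(158, 173), -28309), 26777) = Mul(Rational(-4897299, 173), 26777) = Rational(-131134975323, 173)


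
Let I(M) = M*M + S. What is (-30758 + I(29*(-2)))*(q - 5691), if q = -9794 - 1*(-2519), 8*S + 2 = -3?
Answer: 1420794831/4 ≈ 3.5520e+8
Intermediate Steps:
S = -5/8 (S = -¼ + (⅛)*(-3) = -¼ - 3/8 = -5/8 ≈ -0.62500)
q = -7275 (q = -9794 + 2519 = -7275)
I(M) = -5/8 + M² (I(M) = M*M - 5/8 = M² - 5/8 = -5/8 + M²)
(-30758 + I(29*(-2)))*(q - 5691) = (-30758 + (-5/8 + (29*(-2))²))*(-7275 - 5691) = (-30758 + (-5/8 + (-58)²))*(-12966) = (-30758 + (-5/8 + 3364))*(-12966) = (-30758 + 26907/8)*(-12966) = -219157/8*(-12966) = 1420794831/4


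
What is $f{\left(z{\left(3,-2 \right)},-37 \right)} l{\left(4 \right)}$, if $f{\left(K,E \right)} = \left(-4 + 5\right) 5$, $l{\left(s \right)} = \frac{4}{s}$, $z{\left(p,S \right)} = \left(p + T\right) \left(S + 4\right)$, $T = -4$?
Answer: $5$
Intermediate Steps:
$z{\left(p,S \right)} = \left(-4 + p\right) \left(4 + S\right)$ ($z{\left(p,S \right)} = \left(p - 4\right) \left(S + 4\right) = \left(-4 + p\right) \left(4 + S\right)$)
$f{\left(K,E \right)} = 5$ ($f{\left(K,E \right)} = 1 \cdot 5 = 5$)
$f{\left(z{\left(3,-2 \right)},-37 \right)} l{\left(4 \right)} = 5 \cdot \frac{4}{4} = 5 \cdot 4 \cdot \frac{1}{4} = 5 \cdot 1 = 5$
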